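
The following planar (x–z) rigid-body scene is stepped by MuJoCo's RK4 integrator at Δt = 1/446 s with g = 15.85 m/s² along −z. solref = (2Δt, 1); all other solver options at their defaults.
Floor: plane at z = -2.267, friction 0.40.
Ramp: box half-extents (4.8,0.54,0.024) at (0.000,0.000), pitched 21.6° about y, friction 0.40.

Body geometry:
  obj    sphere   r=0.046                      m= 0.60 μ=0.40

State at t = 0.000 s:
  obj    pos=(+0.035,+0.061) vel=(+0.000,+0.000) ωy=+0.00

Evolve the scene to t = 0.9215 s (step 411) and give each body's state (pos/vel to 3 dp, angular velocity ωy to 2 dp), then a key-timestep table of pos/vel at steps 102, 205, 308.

State at t = 0.9215 s:
  obj    pos=(+1.681,-0.590) vel=(+3.571,-1.414) ωy=+83.49

Key-timestep trajectory:
   step    t(s)  obj.x    obj.z    obj.vx   obj.vz 
    102  0.2287   +0.136  +0.021  +0.886  -0.351
    205  0.4596   +0.445  -0.101  +1.781  -0.705
    308  0.6906   +0.959  -0.304  +2.676  -1.060


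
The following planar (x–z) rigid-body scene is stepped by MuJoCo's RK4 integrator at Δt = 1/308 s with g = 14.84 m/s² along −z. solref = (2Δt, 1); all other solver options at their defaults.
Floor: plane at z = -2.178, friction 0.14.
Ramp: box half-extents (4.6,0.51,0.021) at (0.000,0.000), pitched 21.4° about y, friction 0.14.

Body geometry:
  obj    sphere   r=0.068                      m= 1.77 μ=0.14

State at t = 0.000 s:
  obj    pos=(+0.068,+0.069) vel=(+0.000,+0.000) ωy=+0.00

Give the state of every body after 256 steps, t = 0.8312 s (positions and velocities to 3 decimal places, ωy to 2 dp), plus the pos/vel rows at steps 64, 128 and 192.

State at t = 0.8312 s:
  obj    pos=(+1.312,-0.419) vel=(+2.993,-1.173) ωy=+47.27

Key-timestep trajectory:
   step    t(s)  obj.x    obj.z    obj.vx   obj.vz 
     64  0.2078   +0.146  +0.038  +0.749  -0.293
    128  0.4156   +0.379  -0.053  +1.497  -0.587
    192  0.6234   +0.768  -0.205  +2.245  -0.880


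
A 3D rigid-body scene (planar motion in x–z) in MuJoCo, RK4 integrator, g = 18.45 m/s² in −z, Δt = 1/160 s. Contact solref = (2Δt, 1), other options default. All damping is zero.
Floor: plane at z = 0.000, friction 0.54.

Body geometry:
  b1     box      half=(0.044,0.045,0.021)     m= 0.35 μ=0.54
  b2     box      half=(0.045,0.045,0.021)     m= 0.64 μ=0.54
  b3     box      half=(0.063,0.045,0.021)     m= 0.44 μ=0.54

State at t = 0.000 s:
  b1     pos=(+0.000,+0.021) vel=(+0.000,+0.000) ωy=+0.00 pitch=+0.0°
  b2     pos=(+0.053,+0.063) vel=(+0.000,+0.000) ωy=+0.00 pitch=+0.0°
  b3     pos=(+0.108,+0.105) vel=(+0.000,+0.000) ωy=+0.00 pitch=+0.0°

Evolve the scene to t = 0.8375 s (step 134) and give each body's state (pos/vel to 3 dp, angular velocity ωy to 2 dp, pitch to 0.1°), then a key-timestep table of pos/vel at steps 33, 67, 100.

State at t = 0.8375 s:
  b1     pos=(-0.002,+0.021) vel=(-0.002,+0.000) ωy=+0.00 pitch=+0.0°
  b2     pos=(+0.065,+0.048) vel=(-0.001,-0.001) ωy=-0.04 pitch=+49.6°
  b3     pos=(+0.130,+0.055) vel=(+0.000,-0.001) ωy=-0.02 pitch=+37.9°

Key-timestep trajectory:
   step    t(s)  b1.x    b1.z    b1.vx   b1.vz   b2.x    b2.z    b2.vx   b2.vz   b3.x    b3.z    b3.vx   b3.vz 
     33  0.2063   -0.001  +0.021  -0.013  +0.000   +0.065  +0.048  +0.002  +0.005   +0.129  +0.055  +0.013  +0.008
     67  0.4188   -0.001  +0.021  -0.002  +0.000   +0.065  +0.048  -0.001  -0.001   +0.130  +0.056  +0.000  -0.001
    100  0.6250   -0.001  +0.021  -0.002  +0.000   +0.065  +0.048  -0.001  -0.001   +0.130  +0.055  +0.000  -0.001


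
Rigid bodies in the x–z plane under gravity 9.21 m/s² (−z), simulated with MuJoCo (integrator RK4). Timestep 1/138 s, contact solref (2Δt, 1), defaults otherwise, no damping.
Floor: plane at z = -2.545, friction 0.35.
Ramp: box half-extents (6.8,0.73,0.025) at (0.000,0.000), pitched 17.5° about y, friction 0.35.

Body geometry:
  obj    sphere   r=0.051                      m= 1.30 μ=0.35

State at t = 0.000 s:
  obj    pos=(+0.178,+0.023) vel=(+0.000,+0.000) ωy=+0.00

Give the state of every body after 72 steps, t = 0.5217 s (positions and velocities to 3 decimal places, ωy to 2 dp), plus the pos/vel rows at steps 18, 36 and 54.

State at t = 0.5217 s:
  obj    pos=(+0.435,-0.057) vel=(+0.984,-0.310) ωy=+20.23

Key-timestep trajectory:
   step    t(s)  obj.x    obj.z    obj.vx   obj.vz 
     18  0.1304   +0.194  +0.018  +0.246  -0.078
     36  0.2609   +0.242  +0.003  +0.492  -0.155
     54  0.3913   +0.323  -0.022  +0.738  -0.233


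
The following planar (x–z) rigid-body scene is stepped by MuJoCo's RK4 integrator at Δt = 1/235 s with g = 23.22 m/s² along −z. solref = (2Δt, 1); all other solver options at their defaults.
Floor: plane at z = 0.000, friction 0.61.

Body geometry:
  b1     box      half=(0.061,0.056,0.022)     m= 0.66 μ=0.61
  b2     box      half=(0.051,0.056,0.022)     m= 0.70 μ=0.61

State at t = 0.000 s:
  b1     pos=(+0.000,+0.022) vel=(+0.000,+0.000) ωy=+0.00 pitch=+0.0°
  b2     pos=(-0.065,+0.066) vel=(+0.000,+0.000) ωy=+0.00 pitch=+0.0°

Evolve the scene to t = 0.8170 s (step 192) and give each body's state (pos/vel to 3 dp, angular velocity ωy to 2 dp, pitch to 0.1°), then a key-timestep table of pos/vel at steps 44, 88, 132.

State at t = 0.8170 s:
  b1     pos=(+0.000,+0.022) vel=(+0.000,+0.000) ωy=+0.00 pitch=+0.0°
  b2     pos=(-0.116,+0.051) vel=(+0.000,+0.000) ωy=+0.00 pitch=-90.0°

Key-timestep trajectory:
   step    t(s)  b1.x    b1.z    b1.vx   b1.vz   b2.x    b2.z    b2.vx   b2.vz 
     44  0.1872   +0.000  +0.022  +0.000  +0.000   -0.094  +0.055  -0.230  +0.007
     88  0.3745   +0.000  +0.022  +0.000  +0.000   -0.126  +0.054  +0.108  -0.024
    132  0.5617   +0.000  +0.022  +0.000  +0.000   -0.119  +0.052  +0.054  -0.014


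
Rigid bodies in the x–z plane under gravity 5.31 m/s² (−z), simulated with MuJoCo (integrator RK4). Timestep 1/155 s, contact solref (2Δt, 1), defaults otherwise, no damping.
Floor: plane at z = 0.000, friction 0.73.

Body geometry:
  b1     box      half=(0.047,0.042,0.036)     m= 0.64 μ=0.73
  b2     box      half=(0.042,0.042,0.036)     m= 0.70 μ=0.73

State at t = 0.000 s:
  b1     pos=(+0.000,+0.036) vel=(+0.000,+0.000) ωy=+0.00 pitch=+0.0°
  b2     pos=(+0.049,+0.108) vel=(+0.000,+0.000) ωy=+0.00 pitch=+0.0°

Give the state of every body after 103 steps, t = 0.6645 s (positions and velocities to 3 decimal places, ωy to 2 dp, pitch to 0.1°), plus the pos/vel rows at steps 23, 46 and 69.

State at t = 0.6645 s:
  b1     pos=(+0.000,+0.036) vel=(+0.000,+0.000) ωy=+0.00 pitch=+0.0°
  b2     pos=(+0.092,+0.042) vel=(+0.000,+0.000) ωy=+0.00 pitch=+90.0°

Key-timestep trajectory:
   step    t(s)  b1.x    b1.z    b1.vx   b1.vz   b2.x    b2.z    b2.vx   b2.vz 
     23  0.1484   +0.000  +0.036  +0.000  +0.000   +0.051  +0.108  +0.033  -0.004
     46  0.2968   +0.000  +0.036  +0.000  +0.000   +0.062  +0.105  +0.125  -0.053
     69  0.4452   +0.000  +0.036  +0.000  +0.000   +0.087  +0.070  +0.191  -0.550


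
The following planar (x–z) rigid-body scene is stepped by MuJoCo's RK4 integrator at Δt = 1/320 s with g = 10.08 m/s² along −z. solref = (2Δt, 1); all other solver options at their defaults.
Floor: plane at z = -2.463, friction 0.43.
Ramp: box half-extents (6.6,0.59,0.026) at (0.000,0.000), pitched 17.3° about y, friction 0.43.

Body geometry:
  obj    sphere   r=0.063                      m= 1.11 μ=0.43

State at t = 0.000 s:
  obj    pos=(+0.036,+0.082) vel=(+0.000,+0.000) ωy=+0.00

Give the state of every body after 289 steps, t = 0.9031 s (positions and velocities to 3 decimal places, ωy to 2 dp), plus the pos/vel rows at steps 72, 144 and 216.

State at t = 0.9031 s:
  obj    pos=(+0.870,-0.178) vel=(+1.846,-0.575) ωy=+30.69

Key-timestep trajectory:
   step    t(s)  obj.x    obj.z    obj.vx   obj.vz 
     72  0.2250   +0.088  +0.066  +0.460  -0.143
    144  0.4500   +0.243  +0.018  +0.920  -0.287
    216  0.6750   +0.502  -0.063  +1.380  -0.430


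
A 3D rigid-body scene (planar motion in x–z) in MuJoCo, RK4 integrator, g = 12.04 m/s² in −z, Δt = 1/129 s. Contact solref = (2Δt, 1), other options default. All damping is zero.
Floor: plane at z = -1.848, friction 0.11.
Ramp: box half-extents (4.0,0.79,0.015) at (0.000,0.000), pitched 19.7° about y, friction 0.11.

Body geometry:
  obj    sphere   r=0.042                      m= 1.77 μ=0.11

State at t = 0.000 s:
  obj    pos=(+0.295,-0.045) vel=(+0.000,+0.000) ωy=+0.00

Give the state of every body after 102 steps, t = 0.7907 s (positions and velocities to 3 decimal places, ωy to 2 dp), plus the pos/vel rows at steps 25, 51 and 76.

State at t = 0.7907 s:
  obj    pos=(+1.149,-0.351) vel=(+2.158,-0.773) ωy=+54.54

Key-timestep trajectory:
   step    t(s)  obj.x    obj.z    obj.vx   obj.vz 
     25  0.1938   +0.346  -0.063  +0.529  -0.190
     51  0.3953   +0.508  -0.122  +1.079  -0.386
     76  0.5891   +0.769  -0.215  +1.608  -0.576


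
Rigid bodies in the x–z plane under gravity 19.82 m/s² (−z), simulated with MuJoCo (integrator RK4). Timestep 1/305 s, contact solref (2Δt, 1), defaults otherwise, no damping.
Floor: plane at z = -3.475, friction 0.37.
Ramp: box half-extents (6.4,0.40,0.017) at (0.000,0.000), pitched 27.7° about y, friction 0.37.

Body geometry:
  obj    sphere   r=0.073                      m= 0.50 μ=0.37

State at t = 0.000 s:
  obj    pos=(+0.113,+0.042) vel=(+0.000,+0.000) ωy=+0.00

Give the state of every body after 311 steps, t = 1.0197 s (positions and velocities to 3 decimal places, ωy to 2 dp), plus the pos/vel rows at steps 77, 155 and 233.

State at t = 1.0197 s:
  obj    pos=(+3.142,-1.548) vel=(+5.941,-3.119) ωy=+91.91

Key-timestep trajectory:
   step    t(s)  obj.x    obj.z    obj.vx   obj.vz 
     77  0.2525   +0.299  -0.055  +1.471  -0.772
    155  0.5082   +0.866  -0.353  +2.961  -1.555
    233  0.7639   +1.813  -0.850  +4.451  -2.337


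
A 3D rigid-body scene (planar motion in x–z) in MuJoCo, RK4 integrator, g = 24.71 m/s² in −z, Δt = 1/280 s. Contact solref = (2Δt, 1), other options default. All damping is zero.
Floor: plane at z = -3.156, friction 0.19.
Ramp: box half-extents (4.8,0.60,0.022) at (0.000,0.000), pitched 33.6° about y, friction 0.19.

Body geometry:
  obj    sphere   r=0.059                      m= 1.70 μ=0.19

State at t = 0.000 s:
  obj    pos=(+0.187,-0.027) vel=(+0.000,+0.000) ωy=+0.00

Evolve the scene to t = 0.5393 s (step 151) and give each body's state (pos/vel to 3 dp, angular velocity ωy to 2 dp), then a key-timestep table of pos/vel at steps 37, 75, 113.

State at t = 0.5393 s:
  obj    pos=(+1.370,-0.813) vel=(+4.388,-2.915) ωy=+89.24

Key-timestep trajectory:
   step    t(s)  obj.x    obj.z    obj.vx   obj.vz 
     37  0.1321   +0.258  -0.074  +1.076  -0.715
     75  0.2679   +0.479  -0.221  +2.180  -1.448
    113  0.4036   +0.850  -0.467  +3.284  -2.182


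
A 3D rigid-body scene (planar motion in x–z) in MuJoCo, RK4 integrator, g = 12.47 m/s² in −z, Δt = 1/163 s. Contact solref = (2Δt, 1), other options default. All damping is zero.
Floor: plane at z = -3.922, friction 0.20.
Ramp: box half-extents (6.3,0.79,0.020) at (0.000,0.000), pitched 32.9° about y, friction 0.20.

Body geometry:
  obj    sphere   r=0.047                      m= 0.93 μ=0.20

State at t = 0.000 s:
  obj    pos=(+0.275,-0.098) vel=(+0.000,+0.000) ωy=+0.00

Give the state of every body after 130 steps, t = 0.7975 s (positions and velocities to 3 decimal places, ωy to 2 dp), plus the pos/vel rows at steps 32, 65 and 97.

State at t = 0.7975 s:
  obj    pos=(+1.567,-0.934) vel=(+3.240,-2.096) ωy=+82.06

Key-timestep trajectory:
   step    t(s)  obj.x    obj.z    obj.vx   obj.vz 
     32  0.1963   +0.353  -0.149  +0.798  -0.516
     65  0.3988   +0.598  -0.307  +1.620  -1.048
     97  0.5951   +0.995  -0.564  +2.418  -1.564


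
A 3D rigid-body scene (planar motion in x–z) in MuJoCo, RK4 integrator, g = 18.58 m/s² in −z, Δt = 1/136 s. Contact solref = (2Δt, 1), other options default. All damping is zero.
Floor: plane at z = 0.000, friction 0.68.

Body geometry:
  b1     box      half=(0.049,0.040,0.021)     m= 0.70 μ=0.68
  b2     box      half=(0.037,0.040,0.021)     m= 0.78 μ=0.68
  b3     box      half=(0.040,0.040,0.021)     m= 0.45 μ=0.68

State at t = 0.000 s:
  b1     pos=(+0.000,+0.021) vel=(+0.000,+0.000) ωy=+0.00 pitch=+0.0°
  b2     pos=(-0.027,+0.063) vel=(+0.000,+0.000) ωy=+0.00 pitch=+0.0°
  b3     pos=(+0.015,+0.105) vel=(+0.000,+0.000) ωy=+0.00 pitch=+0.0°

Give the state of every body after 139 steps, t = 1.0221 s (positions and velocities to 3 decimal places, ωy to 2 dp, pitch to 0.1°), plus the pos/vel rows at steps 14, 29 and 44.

State at t = 1.0221 s:
  b1     pos=(+0.000,+0.021) vel=(+0.000,+0.000) ωy=+0.00 pitch=+0.0°
  b2     pos=(-0.027,+0.063) vel=(+0.000,+0.000) ωy=+0.00 pitch=-0.1°
  b3     pos=(+0.108,+0.021) vel=(+0.000,+0.000) ωy=+0.00 pitch=+180.0°

Key-timestep trajectory:
   step    t(s)  b1.x    b1.z    b1.vx   b1.vz   b2.x    b2.z    b2.vx   b2.vz   b3.x    b3.z    b3.vx   b3.vz 
     14  0.1029   +0.000  +0.021  +0.000  +0.001   -0.027  +0.063  -0.001  +0.001   +0.026  +0.099  +0.227  -0.198
     29  0.2132   +0.000  +0.021  +0.000  +0.001   -0.027  +0.063  -0.001  +0.000   +0.068  +0.077  +0.511  -0.312
     44  0.3235   +0.000  +0.021  +0.000  +0.000   -0.027  +0.063  +0.000  +0.000   +0.110  +0.017  -0.056  +0.191


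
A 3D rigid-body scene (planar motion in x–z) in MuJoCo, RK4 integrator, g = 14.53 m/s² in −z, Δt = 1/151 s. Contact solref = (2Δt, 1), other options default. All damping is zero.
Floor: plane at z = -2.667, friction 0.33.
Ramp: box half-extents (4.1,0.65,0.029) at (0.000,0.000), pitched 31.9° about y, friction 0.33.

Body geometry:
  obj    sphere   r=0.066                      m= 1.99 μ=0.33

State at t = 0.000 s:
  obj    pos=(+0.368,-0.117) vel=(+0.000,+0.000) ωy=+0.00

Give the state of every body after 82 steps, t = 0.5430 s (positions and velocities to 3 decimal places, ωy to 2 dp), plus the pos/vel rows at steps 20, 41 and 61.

State at t = 0.5430 s:
  obj    pos=(+1.055,-0.545) vel=(+2.529,-1.574) ωy=+45.10

Key-timestep trajectory:
   step    t(s)  obj.x    obj.z    obj.vx   obj.vz 
     20  0.1325   +0.409  -0.143  +0.617  -0.384
     41  0.2715   +0.540  -0.224  +1.265  -0.787
     61  0.4040   +0.748  -0.354  +1.881  -1.171


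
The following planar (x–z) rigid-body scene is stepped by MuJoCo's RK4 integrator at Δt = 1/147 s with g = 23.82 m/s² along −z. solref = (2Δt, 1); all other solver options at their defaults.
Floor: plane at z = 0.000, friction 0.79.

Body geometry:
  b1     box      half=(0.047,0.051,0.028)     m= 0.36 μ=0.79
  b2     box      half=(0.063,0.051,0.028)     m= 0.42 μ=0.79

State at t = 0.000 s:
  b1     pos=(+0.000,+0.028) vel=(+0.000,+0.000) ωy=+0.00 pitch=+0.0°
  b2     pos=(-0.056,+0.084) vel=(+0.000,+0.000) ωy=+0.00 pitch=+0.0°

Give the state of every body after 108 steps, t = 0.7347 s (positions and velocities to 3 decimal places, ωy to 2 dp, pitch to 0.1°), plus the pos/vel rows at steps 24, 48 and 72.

State at t = 0.7347 s:
  b1     pos=(+0.000,+0.028) vel=(+0.000,+0.000) ωy=+0.00 pitch=+0.0°
  b2     pos=(-0.119,+0.063) vel=(+0.000,+0.000) ωy=+0.00 pitch=-90.0°

Key-timestep trajectory:
   step    t(s)  b1.x    b1.z    b1.vx   b1.vz   b2.x    b2.z    b2.vx   b2.vz 
     24  0.1633   +0.000  +0.028  +0.000  +0.000   -0.086  +0.067  -0.220  +0.084
     48  0.3265   +0.000  +0.028  +0.000  +0.000   -0.129  +0.066  -0.126  +0.065
     72  0.4898   +0.000  +0.028  +0.000  +0.000   -0.115  +0.064  -0.108  -0.033


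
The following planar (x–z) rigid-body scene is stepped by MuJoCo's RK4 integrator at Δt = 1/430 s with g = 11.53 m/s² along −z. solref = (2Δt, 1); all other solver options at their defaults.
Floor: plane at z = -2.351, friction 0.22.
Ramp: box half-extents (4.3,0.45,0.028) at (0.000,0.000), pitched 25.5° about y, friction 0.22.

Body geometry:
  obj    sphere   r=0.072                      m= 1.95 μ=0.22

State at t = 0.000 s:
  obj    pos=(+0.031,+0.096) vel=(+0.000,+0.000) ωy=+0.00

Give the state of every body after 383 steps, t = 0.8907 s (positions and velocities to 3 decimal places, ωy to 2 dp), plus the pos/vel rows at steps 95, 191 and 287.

State at t = 0.8907 s:
  obj    pos=(+1.301,-0.510) vel=(+2.851,-1.360) ωy=+43.86

Key-timestep trajectory:
   step    t(s)  obj.x    obj.z    obj.vx   obj.vz 
     95  0.2209   +0.109  +0.059  +0.707  -0.337
    191  0.4442   +0.347  -0.055  +1.422  -0.678
    287  0.6674   +0.744  -0.244  +2.136  -1.019


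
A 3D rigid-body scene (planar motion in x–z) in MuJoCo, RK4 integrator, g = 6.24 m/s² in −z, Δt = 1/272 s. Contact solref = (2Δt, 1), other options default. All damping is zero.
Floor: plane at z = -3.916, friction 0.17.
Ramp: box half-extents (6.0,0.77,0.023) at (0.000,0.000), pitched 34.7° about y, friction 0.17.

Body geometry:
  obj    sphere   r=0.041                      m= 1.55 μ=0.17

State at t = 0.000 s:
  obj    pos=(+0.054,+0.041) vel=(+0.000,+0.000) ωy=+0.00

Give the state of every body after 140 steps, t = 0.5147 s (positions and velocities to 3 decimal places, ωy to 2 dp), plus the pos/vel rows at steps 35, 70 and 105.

State at t = 0.5147 s:
  obj    pos=(+0.346,-0.162) vel=(+1.131,-0.793) ωy=+27.28

Key-timestep trajectory:
   step    t(s)  obj.x    obj.z    obj.vx   obj.vz 
     35  0.1287   +0.072  +0.028  +0.284  -0.196
     70  0.2574   +0.127  -0.010  +0.567  -0.393
    105  0.3860   +0.218  -0.073  +0.852  -0.585


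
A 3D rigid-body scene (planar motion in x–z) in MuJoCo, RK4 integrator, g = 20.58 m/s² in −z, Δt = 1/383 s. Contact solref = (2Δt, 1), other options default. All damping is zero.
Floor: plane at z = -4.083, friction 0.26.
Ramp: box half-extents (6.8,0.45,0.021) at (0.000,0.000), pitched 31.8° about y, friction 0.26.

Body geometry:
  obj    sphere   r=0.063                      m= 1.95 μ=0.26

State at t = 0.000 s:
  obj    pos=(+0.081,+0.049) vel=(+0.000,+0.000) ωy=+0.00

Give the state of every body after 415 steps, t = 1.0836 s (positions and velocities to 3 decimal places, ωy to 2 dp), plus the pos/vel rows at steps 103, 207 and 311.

State at t = 1.0836 s:
  obj    pos=(+3.946,-2.348) vel=(+7.134,-4.423) ωy=+133.21

Key-timestep trajectory:
   step    t(s)  obj.x    obj.z    obj.vx   obj.vz 
    103  0.2689   +0.319  -0.099  +1.771  -1.098
    207  0.5405   +1.043  -0.548  +3.558  -2.206
    311  0.8120   +2.252  -1.297  +5.346  -3.315


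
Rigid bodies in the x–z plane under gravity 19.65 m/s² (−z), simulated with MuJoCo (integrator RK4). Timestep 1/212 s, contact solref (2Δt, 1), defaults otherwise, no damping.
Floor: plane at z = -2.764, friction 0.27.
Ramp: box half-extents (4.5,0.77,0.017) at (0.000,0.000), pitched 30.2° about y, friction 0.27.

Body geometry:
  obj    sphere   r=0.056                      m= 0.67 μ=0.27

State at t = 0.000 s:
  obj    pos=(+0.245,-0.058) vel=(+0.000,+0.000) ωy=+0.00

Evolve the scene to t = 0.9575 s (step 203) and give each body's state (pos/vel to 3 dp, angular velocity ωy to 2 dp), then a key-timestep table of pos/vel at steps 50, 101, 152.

State at t = 0.9575 s:
  obj    pos=(+3.043,-1.686) vel=(+5.843,-3.401) ωy=+120.70

Key-timestep trajectory:
   step    t(s)  obj.x    obj.z    obj.vx   obj.vz 
     50  0.2358   +0.415  -0.157  +1.440  -0.838
    101  0.4764   +0.938  -0.461  +2.907  -1.692
    152  0.7170   +1.814  -0.971  +4.375  -2.546


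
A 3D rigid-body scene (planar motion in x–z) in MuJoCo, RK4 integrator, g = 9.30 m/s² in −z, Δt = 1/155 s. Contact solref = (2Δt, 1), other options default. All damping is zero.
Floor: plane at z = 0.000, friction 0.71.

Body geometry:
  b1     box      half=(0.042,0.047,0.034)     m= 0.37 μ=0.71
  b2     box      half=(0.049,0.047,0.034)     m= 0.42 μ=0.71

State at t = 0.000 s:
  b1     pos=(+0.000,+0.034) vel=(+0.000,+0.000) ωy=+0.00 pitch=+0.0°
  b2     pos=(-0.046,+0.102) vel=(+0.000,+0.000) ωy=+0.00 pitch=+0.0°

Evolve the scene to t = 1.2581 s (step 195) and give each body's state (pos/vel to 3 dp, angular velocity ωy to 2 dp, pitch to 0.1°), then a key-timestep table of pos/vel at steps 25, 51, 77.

State at t = 1.2581 s:
  b1     pos=(+0.000,+0.034) vel=(+0.000,+0.000) ωy=+0.00 pitch=+0.0°
  b2     pos=(-0.090,+0.049) vel=(+0.000,+0.000) ωy=+0.00 pitch=-90.0°

Key-timestep trajectory:
   step    t(s)  b1.x    b1.z    b1.vx   b1.vz   b2.x    b2.z    b2.vx   b2.vz 
     25  0.1613   +0.000  +0.034  +0.000  +0.000   -0.055  +0.100  -0.136  -0.054
     51  0.3290   +0.000  +0.034  +0.000  +0.000   -0.093  +0.048  -0.169  +0.186
     77  0.4968   +0.000  +0.034  +0.000  +0.000   -0.088  +0.049  +0.070  +0.067


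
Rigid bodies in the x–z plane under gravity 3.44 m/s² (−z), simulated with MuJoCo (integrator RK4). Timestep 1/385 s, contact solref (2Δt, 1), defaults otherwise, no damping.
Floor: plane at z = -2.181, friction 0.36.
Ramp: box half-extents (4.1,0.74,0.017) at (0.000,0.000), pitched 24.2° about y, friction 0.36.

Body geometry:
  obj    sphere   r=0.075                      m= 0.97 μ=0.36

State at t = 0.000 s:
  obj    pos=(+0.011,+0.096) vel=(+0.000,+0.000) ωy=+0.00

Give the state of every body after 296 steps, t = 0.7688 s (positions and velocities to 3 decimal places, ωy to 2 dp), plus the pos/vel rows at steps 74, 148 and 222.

State at t = 0.7688 s:
  obj    pos=(+0.283,-0.026) vel=(+0.706,-0.317) ωy=+10.32

Key-timestep trajectory:
   step    t(s)  obj.x    obj.z    obj.vx   obj.vz 
     74  0.1922   +0.028  +0.088  +0.177  -0.079
    148  0.3844   +0.079  +0.065  +0.353  -0.159
    222  0.5766   +0.164  +0.027  +0.530  -0.238


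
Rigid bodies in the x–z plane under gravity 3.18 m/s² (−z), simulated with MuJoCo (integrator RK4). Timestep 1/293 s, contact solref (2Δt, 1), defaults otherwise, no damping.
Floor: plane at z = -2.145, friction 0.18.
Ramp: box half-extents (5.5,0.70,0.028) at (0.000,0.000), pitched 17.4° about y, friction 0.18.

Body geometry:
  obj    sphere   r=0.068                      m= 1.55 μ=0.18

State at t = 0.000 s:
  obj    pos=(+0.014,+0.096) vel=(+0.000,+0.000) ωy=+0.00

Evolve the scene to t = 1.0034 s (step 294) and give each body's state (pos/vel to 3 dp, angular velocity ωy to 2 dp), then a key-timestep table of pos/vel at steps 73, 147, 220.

State at t = 1.0034 s:
  obj    pos=(+0.340,-0.006) vel=(+0.650,-0.204) ωy=+10.02

Key-timestep trajectory:
   step    t(s)  obj.x    obj.z    obj.vx   obj.vz 
     73  0.2491   +0.034  +0.090  +0.162  -0.051
    147  0.5017   +0.096  +0.071  +0.325  -0.102
    220  0.7509   +0.197  +0.039  +0.487  -0.153


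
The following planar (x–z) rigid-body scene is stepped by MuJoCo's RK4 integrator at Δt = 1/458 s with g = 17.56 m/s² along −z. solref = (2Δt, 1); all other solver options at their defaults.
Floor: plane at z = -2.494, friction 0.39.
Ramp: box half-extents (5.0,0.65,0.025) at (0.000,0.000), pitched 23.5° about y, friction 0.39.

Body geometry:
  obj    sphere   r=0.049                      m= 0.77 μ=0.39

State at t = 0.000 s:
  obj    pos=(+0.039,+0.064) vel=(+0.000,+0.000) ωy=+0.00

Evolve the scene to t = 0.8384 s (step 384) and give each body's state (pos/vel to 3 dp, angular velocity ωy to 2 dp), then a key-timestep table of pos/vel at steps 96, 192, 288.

State at t = 0.8384 s:
  obj    pos=(+1.651,-0.637) vel=(+3.846,-1.672) ωy=+85.57

Key-timestep trajectory:
   step    t(s)  obj.x    obj.z    obj.vx   obj.vz 
     96  0.2096   +0.140  +0.020  +0.961  -0.418
    192  0.4192   +0.442  -0.112  +1.923  -0.836
    288  0.6288   +0.946  -0.331  +2.884  -1.254


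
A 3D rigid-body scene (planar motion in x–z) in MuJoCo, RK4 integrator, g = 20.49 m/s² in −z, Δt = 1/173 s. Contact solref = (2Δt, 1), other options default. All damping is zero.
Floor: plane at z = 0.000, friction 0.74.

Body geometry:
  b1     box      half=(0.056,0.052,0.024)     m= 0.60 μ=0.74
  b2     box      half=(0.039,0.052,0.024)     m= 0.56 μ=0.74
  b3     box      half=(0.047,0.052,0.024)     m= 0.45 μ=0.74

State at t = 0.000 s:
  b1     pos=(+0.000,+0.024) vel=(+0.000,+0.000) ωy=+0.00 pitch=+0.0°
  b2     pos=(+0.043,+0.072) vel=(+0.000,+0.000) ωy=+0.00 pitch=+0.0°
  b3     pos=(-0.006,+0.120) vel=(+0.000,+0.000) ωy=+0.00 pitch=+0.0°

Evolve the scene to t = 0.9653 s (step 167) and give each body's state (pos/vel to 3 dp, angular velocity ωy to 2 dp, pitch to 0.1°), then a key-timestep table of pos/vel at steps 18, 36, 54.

State at t = 0.9653 s:
  b1     pos=(+0.000,+0.024) vel=(+0.000,+0.000) ωy=+0.00 pitch=+0.0°
  b2     pos=(+0.043,+0.072) vel=(+0.000,+0.000) ωy=+0.00 pitch=+0.1°
  b3     pos=(-0.120,+0.024) vel=(+0.000,+0.000) ωy=+0.00 pitch=+180.0°

Key-timestep trajectory:
   step    t(s)  b1.x    b1.z    b1.vx   b1.vz   b2.x    b2.z    b2.vx   b2.vz   b3.x    b3.z    b3.vx   b3.vz 
     18  0.1040   +0.000  +0.024  +0.000  +0.001   +0.043  +0.072  +0.000  +0.001   -0.022  +0.103  -0.253  -0.594
     36  0.2081   +0.000  +0.024  +0.000  +0.000   +0.043  +0.072  +0.000  +0.000   -0.061  +0.094  -0.472  +0.001
     54  0.3121   +0.000  +0.024  +0.000  +0.000   +0.043  +0.072  +0.000  +0.000   -0.118  +0.028  -0.577  -1.581


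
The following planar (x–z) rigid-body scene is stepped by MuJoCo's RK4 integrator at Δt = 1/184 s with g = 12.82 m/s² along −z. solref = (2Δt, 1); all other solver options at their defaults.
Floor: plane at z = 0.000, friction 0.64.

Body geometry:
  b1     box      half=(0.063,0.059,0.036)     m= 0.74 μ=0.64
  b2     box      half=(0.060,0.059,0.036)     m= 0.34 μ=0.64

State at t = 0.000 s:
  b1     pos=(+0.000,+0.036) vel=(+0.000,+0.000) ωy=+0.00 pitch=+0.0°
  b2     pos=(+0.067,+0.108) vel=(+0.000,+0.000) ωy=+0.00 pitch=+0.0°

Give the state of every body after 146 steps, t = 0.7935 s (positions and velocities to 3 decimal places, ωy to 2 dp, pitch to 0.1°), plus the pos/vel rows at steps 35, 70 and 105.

State at t = 0.7935 s:
  b1     pos=(+0.000,+0.036) vel=(+0.000,+0.000) ωy=+0.00 pitch=+0.0°
  b2     pos=(+0.219,+0.036) vel=(+0.000,+0.000) ωy=+0.00 pitch=+180.0°

Key-timestep trajectory:
   step    t(s)  b1.x    b1.z    b1.vx   b1.vz   b2.x    b2.z    b2.vx   b2.vz 
     35  0.1902   +0.000  +0.036  +0.000  +0.000   +0.084  +0.102  +0.221  -0.159
     70  0.3804   +0.000  +0.036  +0.000  +0.000   +0.144  +0.069  +0.201  +0.039
    105  0.5707   +0.000  +0.036  +0.000  +0.000   +0.178  +0.067  +0.276  -0.090


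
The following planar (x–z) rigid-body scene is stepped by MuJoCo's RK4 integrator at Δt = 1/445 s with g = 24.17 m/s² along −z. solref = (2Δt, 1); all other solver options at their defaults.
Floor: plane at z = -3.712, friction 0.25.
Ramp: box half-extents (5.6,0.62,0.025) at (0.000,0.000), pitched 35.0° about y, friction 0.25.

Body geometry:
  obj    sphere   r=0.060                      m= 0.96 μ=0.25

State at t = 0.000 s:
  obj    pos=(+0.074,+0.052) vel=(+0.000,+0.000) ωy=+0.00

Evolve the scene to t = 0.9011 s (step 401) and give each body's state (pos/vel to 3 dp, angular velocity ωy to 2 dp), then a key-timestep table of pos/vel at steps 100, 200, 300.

State at t = 0.9011 s:
  obj    pos=(+3.368,-2.254) vel=(+7.310,-5.118) ωy=+148.70

Key-timestep trajectory:
   step    t(s)  obj.x    obj.z    obj.vx   obj.vz 
    100  0.2247   +0.279  -0.092  +1.823  -1.277
    200  0.4494   +0.893  -0.522  +3.646  -2.553
    300  0.6742   +1.918  -1.239  +5.469  -3.829


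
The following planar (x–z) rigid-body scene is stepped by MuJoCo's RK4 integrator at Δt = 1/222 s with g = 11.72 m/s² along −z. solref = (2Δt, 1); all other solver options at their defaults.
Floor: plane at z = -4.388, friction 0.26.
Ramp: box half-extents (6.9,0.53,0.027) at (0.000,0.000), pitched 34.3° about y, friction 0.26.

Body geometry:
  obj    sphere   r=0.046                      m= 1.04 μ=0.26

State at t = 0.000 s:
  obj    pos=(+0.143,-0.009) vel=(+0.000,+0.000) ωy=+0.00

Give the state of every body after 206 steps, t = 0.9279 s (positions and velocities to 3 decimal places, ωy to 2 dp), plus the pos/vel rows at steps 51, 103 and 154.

State at t = 0.9279 s:
  obj    pos=(+1.821,-1.154) vel=(+3.617,-2.467) ωy=+95.14

Key-timestep trajectory:
   step    t(s)  obj.x    obj.z    obj.vx   obj.vz 
     51  0.2297   +0.246  -0.079  +0.896  -0.611
    103  0.4640   +0.563  -0.295  +1.808  -1.234
    154  0.6937   +1.081  -0.649  +2.704  -1.844


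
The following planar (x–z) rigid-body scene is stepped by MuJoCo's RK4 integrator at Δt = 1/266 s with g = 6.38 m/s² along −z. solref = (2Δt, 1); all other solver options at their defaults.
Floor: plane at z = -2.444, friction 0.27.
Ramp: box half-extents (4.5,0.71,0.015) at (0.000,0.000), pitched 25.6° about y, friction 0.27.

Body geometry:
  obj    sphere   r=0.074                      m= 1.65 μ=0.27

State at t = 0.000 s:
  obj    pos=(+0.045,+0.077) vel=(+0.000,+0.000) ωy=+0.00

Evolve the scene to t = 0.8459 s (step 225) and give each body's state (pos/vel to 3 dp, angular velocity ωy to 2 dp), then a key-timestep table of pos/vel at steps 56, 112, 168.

State at t = 0.8459 s:
  obj    pos=(+0.680,-0.227) vel=(+1.502,-0.720) ωy=+22.50

Key-timestep trajectory:
   step    t(s)  obj.x    obj.z    obj.vx   obj.vz 
     56  0.2105   +0.084  +0.058  +0.374  -0.179
    112  0.4211   +0.202  +0.002  +0.748  -0.358
    168  0.6316   +0.399  -0.093  +1.122  -0.537


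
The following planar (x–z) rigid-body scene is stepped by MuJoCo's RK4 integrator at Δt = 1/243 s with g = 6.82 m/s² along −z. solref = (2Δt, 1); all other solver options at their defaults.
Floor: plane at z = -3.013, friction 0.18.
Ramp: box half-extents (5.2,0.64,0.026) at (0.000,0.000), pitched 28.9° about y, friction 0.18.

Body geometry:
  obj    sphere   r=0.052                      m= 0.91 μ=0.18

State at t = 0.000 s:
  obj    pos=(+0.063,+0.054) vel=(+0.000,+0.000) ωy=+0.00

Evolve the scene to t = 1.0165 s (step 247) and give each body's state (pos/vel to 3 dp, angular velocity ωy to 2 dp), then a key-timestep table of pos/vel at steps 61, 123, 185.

State at t = 1.0165 s:
  obj    pos=(+1.128,-0.534) vel=(+2.095,-1.157) ωy=+46.01

Key-timestep trajectory:
   step    t(s)  obj.x    obj.z    obj.vx   obj.vz 
     61  0.2510   +0.128  +0.018  +0.518  -0.286
    123  0.5062   +0.327  -0.092  +1.043  -0.576
    185  0.7613   +0.661  -0.276  +1.569  -0.866


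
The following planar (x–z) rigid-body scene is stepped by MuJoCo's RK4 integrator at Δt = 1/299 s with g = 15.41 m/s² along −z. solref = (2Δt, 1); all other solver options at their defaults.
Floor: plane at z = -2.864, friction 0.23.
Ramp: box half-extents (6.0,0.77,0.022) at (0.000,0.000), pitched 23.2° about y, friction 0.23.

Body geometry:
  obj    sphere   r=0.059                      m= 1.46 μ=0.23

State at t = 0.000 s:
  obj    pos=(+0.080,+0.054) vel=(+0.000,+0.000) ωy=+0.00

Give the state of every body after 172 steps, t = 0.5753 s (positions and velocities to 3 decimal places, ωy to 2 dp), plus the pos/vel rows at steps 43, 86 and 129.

State at t = 0.5753 s:
  obj    pos=(+0.739,-0.229) vel=(+2.293,-0.983) ωy=+42.27

Key-timestep trajectory:
   step    t(s)  obj.x    obj.z    obj.vx   obj.vz 
     43  0.1438   +0.121  +0.036  +0.573  -0.246
     86  0.2876   +0.245  -0.017  +1.146  -0.491
    129  0.4314   +0.451  -0.105  +1.720  -0.737


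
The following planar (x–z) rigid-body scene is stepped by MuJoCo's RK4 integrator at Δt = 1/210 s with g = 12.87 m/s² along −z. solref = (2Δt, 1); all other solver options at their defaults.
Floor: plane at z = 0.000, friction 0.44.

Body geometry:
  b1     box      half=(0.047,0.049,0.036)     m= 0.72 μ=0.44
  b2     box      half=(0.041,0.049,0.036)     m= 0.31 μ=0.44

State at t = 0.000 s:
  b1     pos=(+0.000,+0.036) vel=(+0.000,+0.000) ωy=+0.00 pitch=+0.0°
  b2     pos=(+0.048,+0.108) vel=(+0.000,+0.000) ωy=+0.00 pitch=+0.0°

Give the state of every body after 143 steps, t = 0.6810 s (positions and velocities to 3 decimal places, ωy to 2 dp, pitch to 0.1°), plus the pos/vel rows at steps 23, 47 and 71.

State at t = 0.6810 s:
  b1     pos=(+0.000,+0.036) vel=(+0.000,+0.000) ωy=+0.00 pitch=+0.0°
  b2     pos=(+0.095,+0.041) vel=(+0.000,+0.000) ωy=+0.00 pitch=+90.0°

Key-timestep trajectory:
   step    t(s)  b1.x    b1.z    b1.vx   b1.vz   b2.x    b2.z    b2.vx   b2.vz 
     23  0.1095   +0.000  +0.036  +0.000  +0.000   +0.049  +0.108  +0.032  -0.002
     47  0.2238   +0.000  +0.036  +0.000  +0.000   +0.059  +0.106  +0.162  -0.052
     71  0.3381   +0.000  +0.036  +0.000  +0.000   +0.089  +0.066  +0.308  -0.932


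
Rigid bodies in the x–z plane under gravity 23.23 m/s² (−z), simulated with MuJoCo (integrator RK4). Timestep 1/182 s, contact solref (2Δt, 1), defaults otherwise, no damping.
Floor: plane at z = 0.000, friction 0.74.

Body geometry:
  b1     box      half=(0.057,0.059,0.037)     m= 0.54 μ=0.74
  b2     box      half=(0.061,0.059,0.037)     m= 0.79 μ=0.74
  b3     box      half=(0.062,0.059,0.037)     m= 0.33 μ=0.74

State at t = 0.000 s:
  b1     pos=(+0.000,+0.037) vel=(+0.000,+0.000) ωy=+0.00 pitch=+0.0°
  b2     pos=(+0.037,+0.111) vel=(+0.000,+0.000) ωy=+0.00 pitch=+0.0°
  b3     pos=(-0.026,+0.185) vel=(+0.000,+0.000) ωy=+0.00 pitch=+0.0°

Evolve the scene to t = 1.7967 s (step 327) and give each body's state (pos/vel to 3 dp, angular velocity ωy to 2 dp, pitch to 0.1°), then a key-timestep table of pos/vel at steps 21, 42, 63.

State at t = 1.7967 s:
  b1     pos=(+0.000,+0.037) vel=(+0.000,+0.000) ωy=+0.00 pitch=+0.0°
  b2     pos=(+0.037,+0.111) vel=(+0.000,+0.000) ωy=+0.00 pitch=+0.1°
  b3     pos=(-0.168,+0.037) vel=(+0.000,+0.000) ωy=+0.00 pitch=+180.0°

Key-timestep trajectory:
   step    t(s)  b1.x    b1.z    b1.vx   b1.vz   b2.x    b2.z    b2.vx   b2.vz   b3.x    b3.z    b3.vx   b3.vz 
     21  0.1154   +0.000  +0.037  +0.000  +0.000   +0.037  +0.111  +0.001  +0.000   -0.031  +0.184  -0.110  -0.020
     42  0.2308   +0.000  +0.037  +0.000  +0.000   +0.037  +0.111  +0.000  +0.001   -0.061  +0.158  -0.381  -0.855
     63  0.3462   +0.000  +0.037  +0.000  +0.000   +0.037  +0.111  +0.000  +0.000   -0.146  +0.055  -1.117  -1.275


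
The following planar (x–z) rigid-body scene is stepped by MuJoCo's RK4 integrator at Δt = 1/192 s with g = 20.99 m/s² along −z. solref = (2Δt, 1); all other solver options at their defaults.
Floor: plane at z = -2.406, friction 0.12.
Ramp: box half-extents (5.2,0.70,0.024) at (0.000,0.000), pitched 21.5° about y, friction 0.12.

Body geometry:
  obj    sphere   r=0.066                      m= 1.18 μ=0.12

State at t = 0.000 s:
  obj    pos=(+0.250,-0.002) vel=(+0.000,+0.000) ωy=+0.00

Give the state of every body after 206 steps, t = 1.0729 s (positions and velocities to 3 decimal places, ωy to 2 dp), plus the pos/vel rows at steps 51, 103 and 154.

State at t = 1.0729 s:
  obj    pos=(+3.193,-1.161) vel=(+5.486,-2.161) ωy=+89.30

Key-timestep trajectory:
   step    t(s)  obj.x    obj.z    obj.vx   obj.vz 
     51  0.2656   +0.431  -0.073  +1.359  -0.535
    103  0.5365   +0.986  -0.292  +2.743  -1.081
    154  0.8021   +1.895  -0.650  +4.101  -1.616


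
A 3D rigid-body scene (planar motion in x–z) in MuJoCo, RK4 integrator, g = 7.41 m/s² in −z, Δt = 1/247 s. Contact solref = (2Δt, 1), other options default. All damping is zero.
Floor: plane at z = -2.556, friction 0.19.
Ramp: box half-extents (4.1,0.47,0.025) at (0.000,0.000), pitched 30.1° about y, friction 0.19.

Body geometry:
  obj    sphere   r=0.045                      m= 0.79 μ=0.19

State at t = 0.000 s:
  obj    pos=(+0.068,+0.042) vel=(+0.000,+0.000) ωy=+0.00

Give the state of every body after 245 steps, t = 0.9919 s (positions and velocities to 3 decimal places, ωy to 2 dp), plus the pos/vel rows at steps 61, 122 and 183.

State at t = 0.9919 s:
  obj    pos=(+1.198,-0.613) vel=(+2.278,-1.321) ωy=+58.49

Key-timestep trajectory:
   step    t(s)  obj.x    obj.z    obj.vx   obj.vz 
     61  0.2470   +0.138  +0.001  +0.567  -0.329
    122  0.4939   +0.348  -0.121  +1.134  -0.658
    183  0.7409   +0.698  -0.324  +1.702  -0.986


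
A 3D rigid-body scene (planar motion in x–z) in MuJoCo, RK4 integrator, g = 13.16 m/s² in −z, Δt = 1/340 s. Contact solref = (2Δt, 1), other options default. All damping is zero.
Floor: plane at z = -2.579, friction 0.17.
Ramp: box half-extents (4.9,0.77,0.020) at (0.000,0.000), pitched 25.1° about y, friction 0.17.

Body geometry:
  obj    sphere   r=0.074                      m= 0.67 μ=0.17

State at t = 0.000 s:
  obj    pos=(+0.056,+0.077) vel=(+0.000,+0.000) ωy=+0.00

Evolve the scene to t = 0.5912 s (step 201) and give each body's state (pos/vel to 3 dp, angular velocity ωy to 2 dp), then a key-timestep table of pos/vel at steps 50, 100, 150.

State at t = 0.5912 s:
  obj    pos=(+0.687,-0.218) vel=(+2.135,-1.000) ωy=+31.85

Key-timestep trajectory:
   step    t(s)  obj.x    obj.z    obj.vx   obj.vz 
     50  0.1471   +0.095  +0.059  +0.531  -0.249
    100  0.2941   +0.212  +0.004  +1.062  -0.498
    150  0.4412   +0.408  -0.087  +1.593  -0.746


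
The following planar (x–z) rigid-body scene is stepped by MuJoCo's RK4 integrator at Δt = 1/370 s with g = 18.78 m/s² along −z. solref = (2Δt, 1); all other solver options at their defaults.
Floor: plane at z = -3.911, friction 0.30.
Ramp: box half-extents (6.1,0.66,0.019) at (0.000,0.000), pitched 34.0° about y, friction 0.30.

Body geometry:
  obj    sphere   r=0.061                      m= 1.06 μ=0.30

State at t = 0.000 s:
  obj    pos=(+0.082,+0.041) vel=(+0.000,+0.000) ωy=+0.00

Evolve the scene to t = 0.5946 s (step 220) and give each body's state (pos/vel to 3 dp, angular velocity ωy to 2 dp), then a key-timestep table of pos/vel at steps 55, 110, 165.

State at t = 0.5946 s:
  obj    pos=(+1.182,-0.700) vel=(+3.698,-2.494) ωy=+73.10

Key-timestep trajectory:
   step    t(s)  obj.x    obj.z    obj.vx   obj.vz 
     55  0.1486   +0.151  -0.005  +0.925  -0.624
    110  0.2973   +0.357  -0.144  +1.849  -1.247
    165  0.4459   +0.701  -0.376  +2.773  -1.871


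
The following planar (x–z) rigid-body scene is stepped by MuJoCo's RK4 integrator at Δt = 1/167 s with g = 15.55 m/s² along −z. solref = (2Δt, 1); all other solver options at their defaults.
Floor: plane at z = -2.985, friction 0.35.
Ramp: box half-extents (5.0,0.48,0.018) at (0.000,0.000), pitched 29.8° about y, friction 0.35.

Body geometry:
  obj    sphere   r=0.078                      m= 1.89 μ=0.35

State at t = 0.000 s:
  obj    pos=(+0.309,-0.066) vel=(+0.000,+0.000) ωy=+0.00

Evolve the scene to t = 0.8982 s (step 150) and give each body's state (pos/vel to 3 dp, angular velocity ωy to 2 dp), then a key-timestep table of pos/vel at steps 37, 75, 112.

State at t = 0.8982 s:
  obj    pos=(+2.241,-1.173) vel=(+4.302,-2.464) ωy=+63.55

Key-timestep trajectory:
   step    t(s)  obj.x    obj.z    obj.vx   obj.vz 
     37  0.2216   +0.427  -0.134  +1.061  -0.608
     75  0.4491   +0.792  -0.343  +2.151  -1.232
    112  0.6707   +1.386  -0.683  +3.213  -1.840


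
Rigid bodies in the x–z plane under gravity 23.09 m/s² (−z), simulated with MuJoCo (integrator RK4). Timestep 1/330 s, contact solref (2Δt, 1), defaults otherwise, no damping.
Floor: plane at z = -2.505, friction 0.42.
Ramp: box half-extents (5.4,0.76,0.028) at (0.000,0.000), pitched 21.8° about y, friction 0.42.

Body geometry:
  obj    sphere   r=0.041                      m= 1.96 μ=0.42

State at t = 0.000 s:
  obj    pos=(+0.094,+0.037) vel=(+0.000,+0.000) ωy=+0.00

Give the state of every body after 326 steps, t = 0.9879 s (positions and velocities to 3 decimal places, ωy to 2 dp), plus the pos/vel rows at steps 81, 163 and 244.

State at t = 0.9879 s:
  obj    pos=(+2.869,-1.073) vel=(+5.618,-2.247) ωy=+147.57

Key-timestep trajectory:
   step    t(s)  obj.x    obj.z    obj.vx   obj.vz 
     81  0.2455   +0.265  -0.032  +1.396  -0.558
    163  0.4939   +0.788  -0.241  +2.809  -1.123
    244  0.7394   +1.648  -0.585  +4.205  -1.682


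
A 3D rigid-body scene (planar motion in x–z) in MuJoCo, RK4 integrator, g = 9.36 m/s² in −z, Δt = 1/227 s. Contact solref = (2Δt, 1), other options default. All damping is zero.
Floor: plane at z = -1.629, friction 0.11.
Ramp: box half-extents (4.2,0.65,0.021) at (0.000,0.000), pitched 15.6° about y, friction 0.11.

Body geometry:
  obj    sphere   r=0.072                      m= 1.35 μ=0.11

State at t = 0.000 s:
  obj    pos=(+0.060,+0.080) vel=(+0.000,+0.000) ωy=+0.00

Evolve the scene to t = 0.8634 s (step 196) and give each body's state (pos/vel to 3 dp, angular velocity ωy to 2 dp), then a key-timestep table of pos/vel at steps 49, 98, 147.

State at t = 0.8634 s:
  obj    pos=(+0.706,-0.100) vel=(+1.495,-0.418) ωy=+21.56

Key-timestep trajectory:
   step    t(s)  obj.x    obj.z    obj.vx   obj.vz 
     49  0.2159   +0.100  +0.069  +0.374  -0.104
     98  0.4317   +0.221  +0.035  +0.748  -0.209
    147  0.6476   +0.423  -0.022  +1.122  -0.313
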